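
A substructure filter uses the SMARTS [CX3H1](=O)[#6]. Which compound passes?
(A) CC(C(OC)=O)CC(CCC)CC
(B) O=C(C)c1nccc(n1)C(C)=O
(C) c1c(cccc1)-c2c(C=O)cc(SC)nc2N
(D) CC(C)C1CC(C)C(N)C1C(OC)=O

[CX3H1](=O)[#6] describes an sp2 carbon with one H, double-bonded to O and single-bonded to carbon (an aldehyde).
(A) has a methyl-ester group (-C(=O)OCH3) but the carbonyl carbon has H0, not H1.
(B) has an acetyl/ketone group (-C(=O)CH3) but the carbonyl carbon has H0 (two carbon neighbours), not H1.
(C) contains an aldehyde (-CHO), which satisfies every atom and bond constraint.
(D) has a methyl-ester group (-C(=O)OCH3) but the carbonyl carbon has H0, not H1.
So the answer is (C).

C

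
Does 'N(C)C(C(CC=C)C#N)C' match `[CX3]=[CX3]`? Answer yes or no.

Yes

The pattern [CX3]=[CX3] describes a non-aromatic C=C double bond between two sp2 carbons — an alkene.
The molecule carries a vinyl group (-CH=CH2), whose atoms satisfy every constraint of the query, so the pattern matches.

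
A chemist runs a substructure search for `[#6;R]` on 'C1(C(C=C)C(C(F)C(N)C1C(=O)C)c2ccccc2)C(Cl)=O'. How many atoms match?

The query [#6;R] means: carbon that is part of a ring.
Check the 22 heavy atoms by environment: 6× C (in 6-ring) → match; 1× F (acyclic) → no; 5× C (acyclic) → no; 2× O (acyclic) → no; 1× Cl (acyclic) → no; 6× c (aromatic, in 6-ring) → match; 1× N (acyclic) → no.
Summing the matching environments: 6 + 6 = 12 matching atoms.

12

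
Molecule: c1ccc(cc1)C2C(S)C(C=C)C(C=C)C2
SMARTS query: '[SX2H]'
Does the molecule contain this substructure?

The pattern [SX2H] describes an aliphatic sulfur with two connections, one being H — a thiol.
The molecule carries a thiol (-SH), whose atoms satisfy every constraint of the query, so the pattern matches.

Yes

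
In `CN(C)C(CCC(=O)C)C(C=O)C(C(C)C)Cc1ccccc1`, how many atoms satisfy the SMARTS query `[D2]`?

The query [D2] means: atom with exactly two heavy-atom neighbours.
Check the 23 heavy atoms by environment: 4× C (D2) → match; 5× C (D3) → no; 5× C (D1) → no; 1× c (aromatic, D3) → no; 5× c (aromatic, D2) → match; 2× O (D1) → no; 1× N (D3) → no.
Summing the matching environments: 4 + 5 = 9 matching atoms.

9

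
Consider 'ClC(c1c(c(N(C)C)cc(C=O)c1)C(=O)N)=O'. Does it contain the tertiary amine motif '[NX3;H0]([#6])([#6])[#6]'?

The pattern [NX3;H0]([#6])([#6])[#6] describes a trivalent nitrogen with no H, bonded to three carbons — a tertiary amine.
The molecule carries a dimethylamino group (-N(CH3)2), whose atoms satisfy every constraint of the query, so the pattern matches.

Yes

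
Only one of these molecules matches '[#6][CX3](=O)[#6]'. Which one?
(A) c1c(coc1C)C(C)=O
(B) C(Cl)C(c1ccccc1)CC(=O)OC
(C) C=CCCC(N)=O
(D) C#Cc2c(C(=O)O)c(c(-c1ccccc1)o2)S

A

[#6][CX3](=O)[#6] describes a carbonyl carbon (no H) flanked by two carbons (a ketone).
(A) contains an acetyl/ketone group (-C(=O)CH3), which satisfies every atom and bond constraint.
(B) has a methyl-ester group (-C(=O)OCH3) but one neighbour of the carbonyl carbon is O, not C.
(C) has a primary amide (-C(=O)NH2) but one neighbour of the carbonyl carbon is N, not C.
(D) has a carboxylic acid group (-C(=O)OH) but one neighbour of the carbonyl carbon is O, not C.
So the answer is (A).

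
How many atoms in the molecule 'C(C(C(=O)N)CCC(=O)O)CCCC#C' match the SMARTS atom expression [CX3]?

The query [CX3] means: C with X3: aliphatic carbon with exactly 3 total connections.
Check the 15 heavy atoms by environment: 7× C (X4) → no; 2× C (X3) → match; 2× O (X1) → no; 1× O (X2) → no; 2× C (X2) → no; 1× N (X3) → no.
That gives 2 matching atoms.

2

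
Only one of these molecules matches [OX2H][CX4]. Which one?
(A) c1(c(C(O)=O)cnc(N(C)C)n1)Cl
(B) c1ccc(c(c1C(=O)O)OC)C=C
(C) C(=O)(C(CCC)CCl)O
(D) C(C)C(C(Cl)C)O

D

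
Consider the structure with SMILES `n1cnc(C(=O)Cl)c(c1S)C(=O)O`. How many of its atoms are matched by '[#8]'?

3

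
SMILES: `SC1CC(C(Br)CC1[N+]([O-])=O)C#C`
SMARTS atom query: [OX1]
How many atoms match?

The query [OX1] means: aliphatic oxygen with one total connection — typically a carbonyl =O or an oxide.
Check the 13 heavy atoms by environment: 6× C (X4) → no; 2× C (X2) → no; 1× S (X2) → no; 1× Br (X1) → no; 1× N (charge +1, X3) → no; 1× O (charge -1, X1) → match; 1× O (X1) → match.
Summing the matching environments: 1 + 1 = 2 matching atoms.

2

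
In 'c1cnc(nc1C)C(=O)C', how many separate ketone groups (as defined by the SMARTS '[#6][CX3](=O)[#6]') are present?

[#6][CX3](=O)[#6] is the SMARTS for a ketone: a carbonyl carbon (no H) flanked by two carbons.
Exactly one fragment in the molecule meets all constraints, giving 1 match.

1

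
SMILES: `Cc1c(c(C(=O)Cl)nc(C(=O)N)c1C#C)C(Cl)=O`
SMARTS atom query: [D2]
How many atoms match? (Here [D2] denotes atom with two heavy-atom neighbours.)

Check the 18 heavy atoms by environment: 1× n (aromatic, D2) → match; 5× c (aromatic, D3) → no; 2× C (D1) → no; 3× C (D3) → no; 3× O (D1) → no; 1× N (D1) → no; 2× Cl (D1) → no; 1× C (D2) → match.
Summing the matching environments: 1 + 1 = 2 matching atoms.

2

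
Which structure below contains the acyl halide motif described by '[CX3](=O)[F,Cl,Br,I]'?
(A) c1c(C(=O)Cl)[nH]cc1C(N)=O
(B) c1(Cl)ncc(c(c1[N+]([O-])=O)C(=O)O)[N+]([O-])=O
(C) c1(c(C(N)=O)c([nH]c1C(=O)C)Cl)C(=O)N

A

[CX3](=O)[F,Cl,Br,I] describes a carbonyl carbon bonded to a halogen (an acyl halide).
(A) contains an acyl chloride (-C(=O)Cl), which satisfies every atom and bond constraint.
(B) has a carboxylic acid group (-C(=O)OH) but the carbonyl is bonded to -OH, not to a halogen.
(C) has a chloro substituent but the Cl is not on a carbonyl carbon.
So the answer is (A).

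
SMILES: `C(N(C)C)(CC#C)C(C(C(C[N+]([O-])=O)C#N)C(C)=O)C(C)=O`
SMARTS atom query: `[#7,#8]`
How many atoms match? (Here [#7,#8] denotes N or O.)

7

Check the 22 heavy atoms by environment: 15× C → no; 1× N (charge +1) → match; 1× O (charge -1) → match; 3× O → match; 2× N → match.
Summing the matching environments: 1 + 1 + 3 + 2 = 7 matching atoms.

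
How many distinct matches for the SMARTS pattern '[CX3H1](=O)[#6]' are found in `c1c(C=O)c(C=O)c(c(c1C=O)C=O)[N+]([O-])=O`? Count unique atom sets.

[CX3H1](=O)[#6] is the SMARTS for an aldehyde: an sp2 carbon with one H, double-bonded to O and single-bonded to carbon.
The molecule carries 4 separate instances of an aldehyde (-CHO) meeting every constraint; each maps to a distinct set of atoms, giving 4 matches.

4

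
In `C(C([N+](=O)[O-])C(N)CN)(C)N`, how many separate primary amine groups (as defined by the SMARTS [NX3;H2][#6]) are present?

[NX3;H2][#6] is the SMARTS for a primary amine: a trivalent nitrogen with two H attached to carbon.
The molecule carries 3 separate instances of a primary amino group (-NH2) meeting every constraint; each maps to a distinct set of atoms, giving 3 matches.

3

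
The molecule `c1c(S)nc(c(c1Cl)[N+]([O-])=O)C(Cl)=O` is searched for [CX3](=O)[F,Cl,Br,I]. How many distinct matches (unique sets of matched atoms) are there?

1

[CX3](=O)[F,Cl,Br,I] is the SMARTS for an acyl halide: a carbonyl carbon bonded to a halogen.
Exactly one fragment in the molecule meets all constraints, giving 1 match.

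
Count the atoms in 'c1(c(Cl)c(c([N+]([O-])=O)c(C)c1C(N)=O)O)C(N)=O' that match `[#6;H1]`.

The query [#6;H1] means: any carbon bearing exactly one hydrogen.
Check the 18 heavy atoms by environment: 6× c (aromatic, H0) → no; 1× N (charge +1, H0) → no; 1× O (charge -1, H0) → no; 3× O (H0) → no; 1× C (H3) → no; 2× C (H0) → no; 2× N (H2) → no; 1× Cl (H0) → no; 1× O (H1) → no.
No environment satisfies the query, so 0 matching atoms.

0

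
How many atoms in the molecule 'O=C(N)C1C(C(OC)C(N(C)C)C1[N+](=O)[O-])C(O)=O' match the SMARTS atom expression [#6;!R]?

5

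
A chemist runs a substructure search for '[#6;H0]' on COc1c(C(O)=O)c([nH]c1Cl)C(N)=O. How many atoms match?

The query [#6;H0] means: any carbon with no attached hydrogen.
Check the 14 heavy atoms by environment: 1× n (aromatic, H1) → no; 4× c (aromatic, H0) → match; 1× Cl (H0) → no; 2× C (H0) → match; 3× O (H0) → no; 1× N (H2) → no; 1× O (H1) → no; 1× C (H3) → no.
Summing the matching environments: 4 + 2 = 6 matching atoms.

6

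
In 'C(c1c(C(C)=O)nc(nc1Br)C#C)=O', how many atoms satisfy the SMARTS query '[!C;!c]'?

5

Check the 14 heavy atoms by environment: 2× n (aromatic) → match; 4× c (aromatic) → no; 1× Br → match; 5× C → no; 2× O → match.
Summing the matching environments: 2 + 1 + 2 = 5 matching atoms.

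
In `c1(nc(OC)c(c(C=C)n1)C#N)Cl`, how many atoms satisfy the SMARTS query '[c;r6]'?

4

Check the 13 heavy atoms by environment: 2× n (aromatic, in 6-ring) → no; 4× c (aromatic, in 6-ring) → match; 1× O (acyclic) → no; 4× C (acyclic) → no; 1× N (acyclic) → no; 1× Cl (acyclic) → no.
That gives 4 matching atoms.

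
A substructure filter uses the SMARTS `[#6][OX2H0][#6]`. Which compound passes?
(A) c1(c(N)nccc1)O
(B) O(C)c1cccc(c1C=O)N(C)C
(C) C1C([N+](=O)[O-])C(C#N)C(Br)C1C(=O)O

[#6][OX2H0][#6] describes an aliphatic oxygen bridging two carbons with no H on the oxygen (an ether).
(A) has a hydroxyl group (-OH) but the oxygen has H1, not H0 bridging two carbons.
(B) contains a methoxy ether (-OCH3), which satisfies every atom and bond constraint.
(C) has a carboxylic acid group (-C(=O)OH) but the -OH oxygen has H1; the =O is OX1, not OX2.
So the answer is (B).

B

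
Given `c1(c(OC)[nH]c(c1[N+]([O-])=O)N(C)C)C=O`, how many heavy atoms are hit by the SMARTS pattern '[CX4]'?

The query [CX4] means: C with X4: aliphatic carbon with exactly 4 total connections (bonds + H).
Check the 15 heavy atoms by environment: 1× n (aromatic, X3) → no; 4× c (aromatic, X3) → no; 1× N (X3) → no; 3× C (X4) → match; 1× C (X3) → no; 2× O (X1) → no; 1× N (charge +1, X3) → no; 1× O (charge -1, X1) → no; 1× O (X2) → no.
That gives 3 matching atoms.

3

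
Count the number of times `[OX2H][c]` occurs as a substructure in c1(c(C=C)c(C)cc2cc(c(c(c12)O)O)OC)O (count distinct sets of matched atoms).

[OX2H][c] is the SMARTS for a phenol: a hydroxyl oxygen attached to an aromatic carbon.
The molecule carries 3 separate instances of a hydroxyl group (-OH) meeting every constraint; each maps to a distinct set of atoms, giving 3 matches.

3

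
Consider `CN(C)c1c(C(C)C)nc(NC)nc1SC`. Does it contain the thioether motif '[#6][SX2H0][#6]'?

Yes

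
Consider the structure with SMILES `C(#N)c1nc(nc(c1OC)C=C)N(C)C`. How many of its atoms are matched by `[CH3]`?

3

The query [CH3] means: aliphatic carbon with exactly three hydrogens.
Check the 15 heavy atoms by environment: 2× n (aromatic, H0) → no; 4× c (aromatic, H0) → no; 2× N (H0) → no; 3× C (H3) → match; 1× C (H0) → no; 1× C (H1) → no; 1× C (H2) → no; 1× O (H0) → no.
That gives 3 matching atoms.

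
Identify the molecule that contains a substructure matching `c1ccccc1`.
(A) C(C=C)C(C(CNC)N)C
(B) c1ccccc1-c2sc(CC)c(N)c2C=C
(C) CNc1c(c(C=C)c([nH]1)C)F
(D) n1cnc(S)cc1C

B

c1ccccc1 describes six aromatic carbons in a ring (a benzene ring).
(A) has a methyl group (-CH3) but no six-membered all-carbon aromatic ring is present.
(B) contains a phenyl ring, which satisfies every atom and bond constraint.
(C) has a methyl group (-CH3) but no six-membered all-carbon aromatic ring is present.
(D) has a methyl group (-CH3) but no six-membered all-carbon aromatic ring is present.
So the answer is (B).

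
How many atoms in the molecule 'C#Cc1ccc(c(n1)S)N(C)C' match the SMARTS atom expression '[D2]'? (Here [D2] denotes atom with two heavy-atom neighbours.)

4

The query [D2] means: atom with exactly two heavy-atom neighbours.
Check the 12 heavy atoms by environment: 1× n (aromatic, D2) → match; 3× c (aromatic, D3) → no; 2× c (aromatic, D2) → match; 1× N (D3) → no; 3× C (D1) → no; 1× S (D1) → no; 1× C (D2) → match.
Summing the matching environments: 1 + 2 + 1 = 4 matching atoms.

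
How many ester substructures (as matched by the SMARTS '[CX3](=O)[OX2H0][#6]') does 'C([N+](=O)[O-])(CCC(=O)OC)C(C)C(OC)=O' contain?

2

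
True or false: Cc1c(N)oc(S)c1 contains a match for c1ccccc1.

The pattern c1ccccc1 describes six aromatic carbons in a ring — a benzene ring.
The closest candidate here is a methyl group (-CH3), but no six-membered all-carbon aromatic ring is present. No other fragment satisfies the full query, so there is no match.

False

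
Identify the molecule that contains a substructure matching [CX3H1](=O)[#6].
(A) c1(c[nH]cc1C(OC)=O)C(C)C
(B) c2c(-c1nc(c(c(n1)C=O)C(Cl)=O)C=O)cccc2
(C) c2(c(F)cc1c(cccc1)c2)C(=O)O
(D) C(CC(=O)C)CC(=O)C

[CX3H1](=O)[#6] describes an sp2 carbon with one H, double-bonded to O and single-bonded to carbon (an aldehyde).
(A) has a methyl-ester group (-C(=O)OCH3) but the carbonyl carbon has H0, not H1.
(B) contains an aldehyde (-CHO), which satisfies every atom and bond constraint.
(C) has a carboxylic acid group (-C(=O)OH) but the carbonyl carbon has H0 and is bonded to O, not H1.
(D) has an acetyl/ketone group (-C(=O)CH3) but the carbonyl carbon has H0 (two carbon neighbours), not H1.
So the answer is (B).

B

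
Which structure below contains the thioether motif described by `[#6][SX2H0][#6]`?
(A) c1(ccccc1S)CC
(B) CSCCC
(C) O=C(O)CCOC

[#6][SX2H0][#6] describes an aliphatic sulfur bridging two carbons with no H on the sulfur (a thioether).
(A) has a thiol (-SH) but the sulfur has H1, not H0 bridging two carbons.
(B) contains a methylthio ether (-SCH3), which satisfies every atom and bond constraint.
(C) has a methoxy ether (-OCH3) but the bridging atom is O, not S.
So the answer is (B).

B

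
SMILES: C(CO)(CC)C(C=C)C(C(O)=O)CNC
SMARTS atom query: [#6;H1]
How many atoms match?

The query [#6;H1] means: any carbon bearing exactly one hydrogen.
Check the 15 heavy atoms by environment: 4× C (H2) → no; 4× C (H1) → match; 1× N (H1) → no; 2× C (H3) → no; 1× C (H0) → no; 1× O (H0) → no; 2× O (H1) → no.
That gives 4 matching atoms.

4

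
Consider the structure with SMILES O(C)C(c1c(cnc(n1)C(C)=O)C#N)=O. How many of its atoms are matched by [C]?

5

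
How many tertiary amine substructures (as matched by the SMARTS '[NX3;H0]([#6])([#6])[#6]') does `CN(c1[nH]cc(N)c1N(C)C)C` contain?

2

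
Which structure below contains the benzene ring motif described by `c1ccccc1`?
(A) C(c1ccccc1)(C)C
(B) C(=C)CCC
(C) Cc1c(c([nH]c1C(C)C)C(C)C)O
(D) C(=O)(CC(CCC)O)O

A

c1ccccc1 describes six aromatic carbons in a ring (a benzene ring).
(A) contains the required atom environment, so the pattern matches.
(B) has a methyl group (-CH3) but no six-membered all-carbon aromatic ring is present.
(C) has a methyl group (-CH3) but no six-membered all-carbon aromatic ring is present.
(D) has a methyl group (-CH3) but no six-membered all-carbon aromatic ring is present.
So the answer is (A).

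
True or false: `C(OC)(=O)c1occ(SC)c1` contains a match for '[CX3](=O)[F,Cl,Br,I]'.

False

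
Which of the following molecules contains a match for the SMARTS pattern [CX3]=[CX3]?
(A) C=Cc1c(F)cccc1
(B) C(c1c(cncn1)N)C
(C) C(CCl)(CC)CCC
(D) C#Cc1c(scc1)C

[CX3]=[CX3] describes a non-aromatic C=C double bond between two sp2 carbons (an alkene).
(A) contains a vinyl group (-CH=CH2), which satisfies every atom and bond constraint.
(B) has an ethyl group (-CH2CH3) but its C-C bond is a single bond between CX4 carbons, not CX3=CX3.
(C) has an ethyl group (-CH2CH3) but its C-C bond is a single bond between CX4 carbons, not CX3=CX3.
(D) has an ethynyl group (-C#CH) but the C-C bond is a triple bond, not a double bond.
So the answer is (A).

A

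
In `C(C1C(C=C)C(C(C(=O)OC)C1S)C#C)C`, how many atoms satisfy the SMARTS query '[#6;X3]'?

The query [#6;X3] means: any carbon (aromatic or not) with three total connections.
Check the 16 heavy atoms by environment: 8× C (X4) → no; 3× C (X3) → match; 1× O (X1) → no; 1× O (X2) → no; 2× C (X2) → no; 1× S (X2) → no.
That gives 3 matching atoms.

3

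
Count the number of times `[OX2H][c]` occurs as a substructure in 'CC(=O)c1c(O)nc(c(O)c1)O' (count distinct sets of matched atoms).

3

[OX2H][c] is the SMARTS for a phenol: a hydroxyl oxygen attached to an aromatic carbon.
The molecule carries 3 separate instances of a hydroxyl group (-OH) meeting every constraint; each maps to a distinct set of atoms, giving 3 matches.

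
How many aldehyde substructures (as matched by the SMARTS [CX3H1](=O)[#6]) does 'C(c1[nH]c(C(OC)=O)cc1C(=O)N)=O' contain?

[CX3H1](=O)[#6] is the SMARTS for an aldehyde: an sp2 carbon with one H, double-bonded to O and single-bonded to carbon.
Exactly one fragment in the molecule meets all constraints, giving 1 match.

1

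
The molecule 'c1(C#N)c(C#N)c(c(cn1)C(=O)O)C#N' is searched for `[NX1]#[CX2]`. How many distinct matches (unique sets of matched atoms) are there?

3

[NX1]#[CX2] is the SMARTS for a nitrile: a nitrogen triple-bonded to a two-connected carbon.
The molecule carries 3 separate instances of a nitrile (-C#N) meeting every constraint; each maps to a distinct set of atoms, giving 3 matches.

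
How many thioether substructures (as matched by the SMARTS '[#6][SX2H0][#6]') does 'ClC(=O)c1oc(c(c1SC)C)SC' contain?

2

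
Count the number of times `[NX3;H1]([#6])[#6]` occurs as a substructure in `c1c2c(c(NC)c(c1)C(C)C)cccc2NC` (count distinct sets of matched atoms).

2

[NX3;H1]([#6])[#6] is the SMARTS for a secondary amine: a trivalent nitrogen with one H, bonded to two carbons.
The molecule carries 2 separate instances of an N-methylamino group (-NHCH3) meeting every constraint; each maps to a distinct set of atoms, giving 2 matches.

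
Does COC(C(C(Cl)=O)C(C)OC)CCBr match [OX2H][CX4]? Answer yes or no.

No

The pattern [OX2H][CX4] describes a hydroxyl oxygen bound to an sp3 (X4) carbon — an aliphatic alcohol.
The closest candidate here is a methoxy ether (-OCH3), but the oxygen has H0 (ether), not H1. No other fragment satisfies the full query, so there is no match.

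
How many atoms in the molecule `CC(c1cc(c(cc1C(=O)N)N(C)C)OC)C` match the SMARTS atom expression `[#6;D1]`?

Check the 17 heavy atoms by environment: 2× c (aromatic, D2) → no; 4× c (aromatic, D3) → no; 2× C (D3) → no; 5× C (D1) → match; 1× N (D3) → no; 1× O (D2) → no; 1× O (D1) → no; 1× N (D1) → no.
That gives 5 matching atoms.

5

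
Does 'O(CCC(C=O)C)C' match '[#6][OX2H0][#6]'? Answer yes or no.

The pattern [#6][OX2H0][#6] describes an aliphatic oxygen bridging two carbons with no H on the oxygen — an ether.
The molecule carries a methoxy ether (-OCH3), whose atoms satisfy every constraint of the query, so the pattern matches.

Yes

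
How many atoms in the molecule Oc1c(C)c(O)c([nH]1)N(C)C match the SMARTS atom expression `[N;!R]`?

The query [N;!R] means: aliphatic nitrogen not in a ring.
Check the 11 heavy atoms by environment: 1× n (aromatic, in 5-ring) → no; 4× c (aromatic, in 5-ring) → no; 1× N (acyclic) → match; 3× C (acyclic) → no; 2× O (acyclic) → no.
That gives 1 matching atom.

1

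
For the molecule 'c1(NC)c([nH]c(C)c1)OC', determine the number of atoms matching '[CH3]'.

3

The query [CH3] means: aliphatic carbon with exactly three hydrogens.
Check the 10 heavy atoms by environment: 1× n (aromatic, H1) → no; 3× c (aromatic, H0) → no; 1× c (aromatic, H1) → no; 1× O (H0) → no; 3× C (H3) → match; 1× N (H1) → no.
That gives 3 matching atoms.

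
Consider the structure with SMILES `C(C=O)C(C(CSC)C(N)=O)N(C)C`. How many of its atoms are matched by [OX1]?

Check the 14 heavy atoms by environment: 7× C (X4) → no; 2× C (X3) → no; 2× O (X1) → match; 2× N (X3) → no; 1× S (X2) → no.
That gives 2 matching atoms.

2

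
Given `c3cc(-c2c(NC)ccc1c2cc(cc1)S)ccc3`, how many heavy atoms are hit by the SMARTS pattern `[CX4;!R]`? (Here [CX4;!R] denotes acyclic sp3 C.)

The query [CX4;!R] means: aliphatic carbon with four total connections, not in a ring.
Check the 19 heavy atoms by environment: 16× c (aromatic, X3, in 6-ring) → no; 1× N (X3, acyclic) → no; 1× C (X4, acyclic) → match; 1× S (X2, acyclic) → no.
That gives 1 matching atom.

1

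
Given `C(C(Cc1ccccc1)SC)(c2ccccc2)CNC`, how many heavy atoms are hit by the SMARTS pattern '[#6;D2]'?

The query [#6;D2] means: any carbon bonded to exactly two heavy atoms.
Check the 20 heavy atoms by environment: 2× C (D2) → match; 2× C (D3) → no; 2× c (aromatic, D3) → no; 10× c (aromatic, D2) → match; 1× N (D2) → no; 2× C (D1) → no; 1× S (D2) → no.
Summing the matching environments: 2 + 10 = 12 matching atoms.

12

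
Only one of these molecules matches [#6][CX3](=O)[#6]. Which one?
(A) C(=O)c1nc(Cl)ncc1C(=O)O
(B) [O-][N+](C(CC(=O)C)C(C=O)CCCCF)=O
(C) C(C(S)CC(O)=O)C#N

B

[#6][CX3](=O)[#6] describes a carbonyl carbon (no H) flanked by two carbons (a ketone).
(A) has an aldehyde (-CHO) but the carbonyl carbon has H1, so it is not flanked by two carbons.
(B) contains an acetyl/ketone group (-C(=O)CH3), which satisfies every atom and bond constraint.
(C) has a carboxylic acid group (-C(=O)OH) but one neighbour of the carbonyl carbon is O, not C.
So the answer is (B).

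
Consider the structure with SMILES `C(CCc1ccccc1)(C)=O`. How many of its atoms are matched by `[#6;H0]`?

The query [#6;H0] means: any carbon with no attached hydrogen.
Check the 11 heavy atoms by environment: 2× C (H2) → no; 1× C (H0) → match; 1× O (H0) → no; 1× C (H3) → no; 1× c (aromatic, H0) → match; 5× c (aromatic, H1) → no.
Summing the matching environments: 1 + 1 = 2 matching atoms.

2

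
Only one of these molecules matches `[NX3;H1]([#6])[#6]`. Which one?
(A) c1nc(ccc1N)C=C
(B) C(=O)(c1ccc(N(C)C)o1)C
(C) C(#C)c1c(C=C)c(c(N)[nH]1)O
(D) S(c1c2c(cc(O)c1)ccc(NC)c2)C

D

[NX3;H1]([#6])[#6] describes a trivalent nitrogen with one H, bonded to two carbons (a secondary amine).
(A) has a primary amino group (-NH2) but the nitrogen has H2 and only one carbon neighbour.
(B) has a dimethylamino group (-N(CH3)2) but the nitrogen has H0, not H1.
(C) has a primary amino group (-NH2) but the nitrogen has H2 and only one carbon neighbour.
(D) contains an N-methylamino group (-NHCH3), which satisfies every atom and bond constraint.
So the answer is (D).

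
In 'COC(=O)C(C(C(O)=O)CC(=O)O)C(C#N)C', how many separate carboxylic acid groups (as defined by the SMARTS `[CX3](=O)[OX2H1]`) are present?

[CX3](=O)[OX2H1] is the SMARTS for a carboxylic acid: an sp2 carbon double-bonded to O and single-bonded to an -OH oxygen.
The molecule carries 2 separate instances of a carboxylic acid group (-C(=O)OH) meeting every constraint; each maps to a distinct set of atoms, giving 2 matches.

2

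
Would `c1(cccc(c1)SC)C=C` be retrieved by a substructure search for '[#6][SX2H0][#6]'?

Yes

The pattern [#6][SX2H0][#6] describes an aliphatic sulfur bridging two carbons with no H on the sulfur — a thioether.
The molecule carries a methylthio ether (-SCH3), whose atoms satisfy every constraint of the query, so the pattern matches.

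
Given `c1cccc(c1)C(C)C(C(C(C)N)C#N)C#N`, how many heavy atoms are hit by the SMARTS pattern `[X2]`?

The query [X2] means: any atom with exactly two total connections (bonds + H).
Check the 17 heavy atoms by environment: 6× C (X4) → no; 1× N (X3) → no; 2× C (X2) → match; 2× N (X1) → no; 6× c (aromatic, X3) → no.
That gives 2 matching atoms.

2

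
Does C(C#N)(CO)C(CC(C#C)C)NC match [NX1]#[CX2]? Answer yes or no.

Yes

The pattern [NX1]#[CX2] describes a nitrogen triple-bonded to a two-connected carbon — a nitrile.
The molecule carries a nitrile (-C#N), whose atoms satisfy every constraint of the query, so the pattern matches.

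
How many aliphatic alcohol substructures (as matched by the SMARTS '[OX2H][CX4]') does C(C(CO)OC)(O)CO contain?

3

[OX2H][CX4] is the SMARTS for an aliphatic alcohol: a hydroxyl oxygen bound to an sp3 (X4) carbon.
The molecule carries 3 separate instances of a hydroxyl group (-OH) meeting every constraint; each maps to a distinct set of atoms, giving 3 matches.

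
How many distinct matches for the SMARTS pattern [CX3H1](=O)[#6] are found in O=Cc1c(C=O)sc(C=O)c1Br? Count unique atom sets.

3

[CX3H1](=O)[#6] is the SMARTS for an aldehyde: an sp2 carbon with one H, double-bonded to O and single-bonded to carbon.
The molecule carries 3 separate instances of an aldehyde (-CHO) meeting every constraint; each maps to a distinct set of atoms, giving 3 matches.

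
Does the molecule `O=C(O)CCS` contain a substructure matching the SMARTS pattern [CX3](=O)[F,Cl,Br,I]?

The pattern [CX3](=O)[F,Cl,Br,I] describes a carbonyl carbon bonded to a halogen — an acyl halide.
The closest candidate here is a carboxylic acid group (-C(=O)OH), but the carbonyl is bonded to -OH, not to a halogen. No other fragment satisfies the full query, so there is no match.

No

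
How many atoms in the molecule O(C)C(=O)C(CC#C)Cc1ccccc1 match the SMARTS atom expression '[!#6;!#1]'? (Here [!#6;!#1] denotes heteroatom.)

Check the 15 heavy atoms by environment: 7× C → no; 6× c (aromatic) → no; 2× O → match.
That gives 2 matching atoms.

2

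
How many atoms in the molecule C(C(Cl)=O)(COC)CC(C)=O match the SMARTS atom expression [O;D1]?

The query [O;D1] means: aliphatic oxygen bonded to exactly one heavy atom.
Check the 11 heavy atoms by environment: 2× C (D2) → no; 3× C (D3) → no; 1× O (D2) → no; 2× C (D1) → no; 2× O (D1) → match; 1× Cl (D1) → no.
That gives 2 matching atoms.

2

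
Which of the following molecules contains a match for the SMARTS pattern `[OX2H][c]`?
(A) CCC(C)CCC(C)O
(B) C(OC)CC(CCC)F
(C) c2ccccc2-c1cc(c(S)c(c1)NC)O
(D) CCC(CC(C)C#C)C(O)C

[OX2H][c] describes a hydroxyl oxygen attached to an aromatic carbon (a phenol).
(A) has a hydroxyl group (-OH) but the -OH is on an aliphatic carbon, not an aromatic c.
(B) has a methoxy ether (-OCH3) but the oxygen has H0, not H1.
(C) contains a hydroxyl group (-OH), which satisfies every atom and bond constraint.
(D) has a hydroxyl group (-OH) but the -OH is on an aliphatic carbon, not an aromatic c.
So the answer is (C).

C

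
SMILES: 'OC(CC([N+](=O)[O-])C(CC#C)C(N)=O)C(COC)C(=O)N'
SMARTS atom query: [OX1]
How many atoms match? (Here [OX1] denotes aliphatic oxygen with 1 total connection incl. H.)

The query [OX1] means: aliphatic oxygen with one total connection — typically a carbonyl =O or an oxide.
Check the 21 heavy atoms by environment: 8× C (X4) → no; 2× C (X2) → no; 2× O (X2) → no; 2× C (X3) → no; 3× O (X1) → match; 2× N (X3) → no; 1× N (charge +1, X3) → no; 1× O (charge -1, X1) → match.
Summing the matching environments: 3 + 1 = 4 matching atoms.

4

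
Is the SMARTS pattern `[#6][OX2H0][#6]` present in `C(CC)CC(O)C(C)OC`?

The pattern [#6][OX2H0][#6] describes an aliphatic oxygen bridging two carbons with no H on the oxygen — an ether.
The molecule carries a methoxy ether (-OCH3), whose atoms satisfy every constraint of the query, so the pattern matches.

Yes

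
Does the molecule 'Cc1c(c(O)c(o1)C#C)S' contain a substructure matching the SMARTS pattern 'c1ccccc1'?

No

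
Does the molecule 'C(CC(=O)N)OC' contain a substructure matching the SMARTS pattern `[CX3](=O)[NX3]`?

The pattern [CX3](=O)[NX3] describes a carbonyl carbon bonded to a trivalent nitrogen — an amide.
The molecule carries a primary amide (-C(=O)NH2), whose atoms satisfy every constraint of the query, so the pattern matches.

Yes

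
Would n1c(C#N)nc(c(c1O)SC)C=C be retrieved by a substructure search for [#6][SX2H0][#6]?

Yes

The pattern [#6][SX2H0][#6] describes an aliphatic sulfur bridging two carbons with no H on the sulfur — a thioether.
The molecule carries a methylthio ether (-SCH3), whose atoms satisfy every constraint of the query, so the pattern matches.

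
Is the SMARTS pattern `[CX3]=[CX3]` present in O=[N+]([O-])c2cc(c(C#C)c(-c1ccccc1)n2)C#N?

The pattern [CX3]=[CX3] describes a non-aromatic C=C double bond between two sp2 carbons — an alkene.
The closest candidate here is an ethynyl group (-C#CH), but the C-C bond is a triple bond, not a double bond. No other fragment satisfies the full query, so there is no match.

No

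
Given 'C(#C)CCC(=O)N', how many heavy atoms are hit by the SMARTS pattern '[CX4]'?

2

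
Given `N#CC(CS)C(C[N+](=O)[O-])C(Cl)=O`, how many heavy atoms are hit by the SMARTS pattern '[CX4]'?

4

The query [CX4] means: C with X4: aliphatic carbon with exactly 4 total connections (bonds + H).
Check the 13 heavy atoms by environment: 4× C (X4) → match; 1× C (X2) → no; 1× N (X1) → no; 1× N (charge +1, X3) → no; 1× O (charge -1, X1) → no; 2× O (X1) → no; 1× S (X2) → no; 1× C (X3) → no; 1× Cl (X1) → no.
That gives 4 matching atoms.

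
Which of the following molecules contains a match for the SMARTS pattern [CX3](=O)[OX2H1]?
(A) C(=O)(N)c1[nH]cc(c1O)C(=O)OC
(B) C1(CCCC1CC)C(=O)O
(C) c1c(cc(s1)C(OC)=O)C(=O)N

B

[CX3](=O)[OX2H1] describes an sp2 carbon double-bonded to O and single-bonded to an -OH oxygen (a carboxylic acid).
(A) has a primary amide (-C(=O)NH2) but the carbonyl is bonded to N, not to an -OH oxygen.
(B) contains a carboxylic acid group (-C(=O)OH), which satisfies every atom and bond constraint.
(C) has a methyl-ester group (-C(=O)OCH3) but the singly-bonded O has no H (OX2H0, not OX2H1).
So the answer is (B).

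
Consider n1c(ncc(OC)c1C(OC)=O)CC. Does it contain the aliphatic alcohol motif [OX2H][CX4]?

The pattern [OX2H][CX4] describes a hydroxyl oxygen bound to an sp3 (X4) carbon — an aliphatic alcohol.
The closest candidate here is a methoxy ether (-OCH3), but the oxygen has H0 (ether), not H1. No other fragment satisfies the full query, so there is no match.

No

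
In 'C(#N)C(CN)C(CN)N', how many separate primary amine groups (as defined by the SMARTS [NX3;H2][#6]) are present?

3

[NX3;H2][#6] is the SMARTS for a primary amine: a trivalent nitrogen with two H attached to carbon.
The molecule carries 3 separate instances of a primary amino group (-NH2) meeting every constraint; each maps to a distinct set of atoms, giving 3 matches.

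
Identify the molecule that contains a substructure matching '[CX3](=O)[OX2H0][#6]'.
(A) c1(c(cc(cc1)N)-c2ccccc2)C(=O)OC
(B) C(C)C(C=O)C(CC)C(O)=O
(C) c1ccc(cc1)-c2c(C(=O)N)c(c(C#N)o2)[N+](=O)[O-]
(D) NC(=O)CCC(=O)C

[CX3](=O)[OX2H0][#6] describes a carbonyl carbon bonded to an oxygen that is itself bonded to carbon (no H on that O) (an ester).
(A) contains a methyl-ester group (-C(=O)OCH3), which satisfies every atom and bond constraint.
(B) has a carboxylic acid group (-C(=O)OH) but the singly-bonded O carries H (OX2H1, not H0).
(C) has a primary amide (-C(=O)NH2) but the carbonyl is bonded to N, not to an O-C linkage.
(D) has a primary amide (-C(=O)NH2) but the carbonyl is bonded to N, not to an O-C linkage.
So the answer is (A).

A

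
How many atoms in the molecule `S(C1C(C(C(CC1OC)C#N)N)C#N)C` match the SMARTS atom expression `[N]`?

3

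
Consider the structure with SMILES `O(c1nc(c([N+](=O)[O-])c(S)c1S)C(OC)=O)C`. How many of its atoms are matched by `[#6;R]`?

The query [#6;R] means: carbon that is part of a ring.
Check the 17 heavy atoms by environment: 1× n (aromatic, in 6-ring) → no; 5× c (aromatic, in 6-ring) → match; 4× O (acyclic) → no; 3× C (acyclic) → no; 2× S (acyclic) → no; 1× N (charge +1, acyclic) → no; 1× O (charge -1, acyclic) → no.
That gives 5 matching atoms.

5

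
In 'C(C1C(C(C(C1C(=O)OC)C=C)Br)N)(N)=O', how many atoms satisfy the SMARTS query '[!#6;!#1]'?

6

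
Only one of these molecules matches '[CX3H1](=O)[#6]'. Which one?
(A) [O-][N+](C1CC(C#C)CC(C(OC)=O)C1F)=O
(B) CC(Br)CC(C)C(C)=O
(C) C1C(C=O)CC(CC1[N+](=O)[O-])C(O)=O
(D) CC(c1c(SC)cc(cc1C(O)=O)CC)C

[CX3H1](=O)[#6] describes an sp2 carbon with one H, double-bonded to O and single-bonded to carbon (an aldehyde).
(A) has a methyl-ester group (-C(=O)OCH3) but the carbonyl carbon has H0, not H1.
(B) has an acetyl/ketone group (-C(=O)CH3) but the carbonyl carbon has H0 (two carbon neighbours), not H1.
(C) contains an aldehyde (-CHO), which satisfies every atom and bond constraint.
(D) has a carboxylic acid group (-C(=O)OH) but the carbonyl carbon has H0 and is bonded to O, not H1.
So the answer is (C).

C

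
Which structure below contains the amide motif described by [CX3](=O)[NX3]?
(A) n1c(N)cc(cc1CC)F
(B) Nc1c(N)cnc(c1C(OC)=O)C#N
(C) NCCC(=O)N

C

[CX3](=O)[NX3] describes a carbonyl carbon bonded to a trivalent nitrogen (an amide).
(A) has a primary amino group (-NH2) but the -NH2 is not attached to a carbonyl carbon.
(B) has a methyl-ester group (-C(=O)OCH3) but the carbonyl is bonded to O, not to an NX3 nitrogen.
(C) contains a primary amide (-C(=O)NH2), which satisfies every atom and bond constraint.
So the answer is (C).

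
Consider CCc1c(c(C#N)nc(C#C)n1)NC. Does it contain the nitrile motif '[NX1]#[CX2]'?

The pattern [NX1]#[CX2] describes a nitrogen triple-bonded to a two-connected carbon — a nitrile.
The molecule carries a nitrile (-C#N), whose atoms satisfy every constraint of the query, so the pattern matches.

Yes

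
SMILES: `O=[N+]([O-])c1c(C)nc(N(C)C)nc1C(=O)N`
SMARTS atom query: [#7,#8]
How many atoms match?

8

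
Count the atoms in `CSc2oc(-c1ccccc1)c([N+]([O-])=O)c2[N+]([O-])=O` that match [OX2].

The query [OX2] means: aliphatic oxygen with two total connections — ether, hydroxyl, or ester single-bond O.
Check the 19 heavy atoms by environment: 1× o (aromatic, X2) → no; 10× c (aromatic, X3) → no; 2× N (charge +1, X3) → no; 2× O (charge -1, X1) → no; 2× O (X1) → no; 1× S (X2) → no; 1× C (X4) → no.
No environment satisfies the query, so 0 matching atoms.

0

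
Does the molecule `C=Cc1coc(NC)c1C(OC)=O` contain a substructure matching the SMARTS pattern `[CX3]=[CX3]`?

Yes

The pattern [CX3]=[CX3] describes a non-aromatic C=C double bond between two sp2 carbons — an alkene.
The molecule carries a vinyl group (-CH=CH2), whose atoms satisfy every constraint of the query, so the pattern matches.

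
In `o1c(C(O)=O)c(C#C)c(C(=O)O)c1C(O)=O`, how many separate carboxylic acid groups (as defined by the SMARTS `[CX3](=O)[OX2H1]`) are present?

3

[CX3](=O)[OX2H1] is the SMARTS for a carboxylic acid: an sp2 carbon double-bonded to O and single-bonded to an -OH oxygen.
The molecule carries 3 separate instances of a carboxylic acid group (-C(=O)OH) meeting every constraint; each maps to a distinct set of atoms, giving 3 matches.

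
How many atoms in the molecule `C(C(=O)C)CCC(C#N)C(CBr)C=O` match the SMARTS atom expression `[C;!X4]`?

3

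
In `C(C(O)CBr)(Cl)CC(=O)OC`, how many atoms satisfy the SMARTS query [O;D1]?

2

The query [O;D1] means: aliphatic oxygen bonded to exactly one heavy atom.
Check the 11 heavy atoms by environment: 2× C (D2) → no; 3× C (D3) → no; 1× Br (D1) → no; 1× Cl (D1) → no; 2× O (D1) → match; 1× O (D2) → no; 1× C (D1) → no.
That gives 2 matching atoms.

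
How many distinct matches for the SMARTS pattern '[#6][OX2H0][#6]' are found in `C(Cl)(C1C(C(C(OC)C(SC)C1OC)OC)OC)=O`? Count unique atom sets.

4

[#6][OX2H0][#6] is the SMARTS for an ether: an aliphatic oxygen bridging two carbons with no H on the oxygen.
The molecule carries 4 separate instances of a methoxy ether (-OCH3) meeting every constraint; each maps to a distinct set of atoms, giving 4 matches.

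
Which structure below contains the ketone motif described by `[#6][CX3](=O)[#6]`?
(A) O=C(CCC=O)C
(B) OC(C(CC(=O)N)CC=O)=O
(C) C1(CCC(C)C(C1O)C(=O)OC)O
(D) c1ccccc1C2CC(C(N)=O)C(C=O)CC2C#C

A

[#6][CX3](=O)[#6] describes a carbonyl carbon (no H) flanked by two carbons (a ketone).
(A) contains an acetyl/ketone group (-C(=O)CH3), which satisfies every atom and bond constraint.
(B) has a carboxylic acid group (-C(=O)OH) but one neighbour of the carbonyl carbon is O, not C.
(C) has a methyl-ester group (-C(=O)OCH3) but one neighbour of the carbonyl carbon is O, not C.
(D) has a primary amide (-C(=O)NH2) but one neighbour of the carbonyl carbon is N, not C.
So the answer is (A).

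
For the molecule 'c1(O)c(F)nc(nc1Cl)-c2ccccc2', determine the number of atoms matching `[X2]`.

3

The query [X2] means: any atom with exactly two total connections (bonds + H).
Check the 15 heavy atoms by environment: 2× n (aromatic, X2) → match; 10× c (aromatic, X3) → no; 1× F (X1) → no; 1× O (X2) → match; 1× Cl (X1) → no.
Summing the matching environments: 2 + 1 = 3 matching atoms.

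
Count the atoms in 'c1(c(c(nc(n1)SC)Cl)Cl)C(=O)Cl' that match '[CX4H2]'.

0

The query [CX4H2] means: sp3 carbon (X4) with exactly two hydrogens.
Check the 13 heavy atoms by environment: 2× n (aromatic, H0, X2) → no; 4× c (aromatic, H0, X3) → no; 3× Cl (H0, X1) → no; 1× S (H0, X2) → no; 1× C (H3, X4) → no; 1× C (H0, X3) → no; 1× O (H0, X1) → no.
No environment satisfies the query, so 0 matching atoms.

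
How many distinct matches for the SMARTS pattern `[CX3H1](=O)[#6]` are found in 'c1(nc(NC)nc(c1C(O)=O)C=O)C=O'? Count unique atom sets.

2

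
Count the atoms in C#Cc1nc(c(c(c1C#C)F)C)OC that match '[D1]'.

5

The query [D1] means: atom with exactly one heavy-atom neighbour (degree 1).
Check the 14 heavy atoms by environment: 1× n (aromatic, D2) → no; 5× c (aromatic, D3) → no; 4× C (D1) → match; 2× C (D2) → no; 1× F (D1) → match; 1× O (D2) → no.
Summing the matching environments: 4 + 1 = 5 matching atoms.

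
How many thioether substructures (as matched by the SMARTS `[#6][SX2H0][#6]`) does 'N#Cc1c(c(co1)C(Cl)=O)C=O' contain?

0

[#6][SX2H0][#6] is the SMARTS for a thioether: an aliphatic sulfur bridging two carbons with no H on the sulfur.
No fragment in the molecule satisfies every constraint, giving 0 matches.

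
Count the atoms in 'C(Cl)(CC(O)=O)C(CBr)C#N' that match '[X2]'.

2

The query [X2] means: any atom with exactly two total connections (bonds + H).
Check the 11 heavy atoms by environment: 4× C (X4) → no; 1× Br (X1) → no; 1× C (X3) → no; 1× O (X1) → no; 1× O (X2) → match; 1× Cl (X1) → no; 1× C (X2) → match; 1× N (X1) → no.
Summing the matching environments: 1 + 1 = 2 matching atoms.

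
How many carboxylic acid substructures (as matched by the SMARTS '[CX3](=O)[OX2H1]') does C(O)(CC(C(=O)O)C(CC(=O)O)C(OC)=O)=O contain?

3

[CX3](=O)[OX2H1] is the SMARTS for a carboxylic acid: an sp2 carbon double-bonded to O and single-bonded to an -OH oxygen.
The molecule carries 3 separate instances of a carboxylic acid group (-C(=O)OH) meeting every constraint; each maps to a distinct set of atoms, giving 3 matches.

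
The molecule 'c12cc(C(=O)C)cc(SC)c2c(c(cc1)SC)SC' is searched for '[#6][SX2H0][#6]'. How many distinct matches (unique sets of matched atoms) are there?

[#6][SX2H0][#6] is the SMARTS for a thioether: an aliphatic sulfur bridging two carbons with no H on the sulfur.
The molecule carries 3 separate instances of a methylthio ether (-SCH3) meeting every constraint; each maps to a distinct set of atoms, giving 3 matches.

3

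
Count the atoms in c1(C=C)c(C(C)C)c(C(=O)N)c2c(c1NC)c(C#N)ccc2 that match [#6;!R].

Check the 22 heavy atoms by environment: 10× c (aromatic, in 6-ring) → no; 8× C (acyclic) → match; 1× O (acyclic) → no; 3× N (acyclic) → no.
That gives 8 matching atoms.

8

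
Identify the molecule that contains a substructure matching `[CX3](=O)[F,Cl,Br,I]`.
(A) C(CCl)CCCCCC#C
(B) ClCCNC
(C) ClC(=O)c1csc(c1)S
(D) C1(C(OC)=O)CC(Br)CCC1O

[CX3](=O)[F,Cl,Br,I] describes a carbonyl carbon bonded to a halogen (an acyl halide).
(A) has a chloro substituent but the Cl is not on a carbonyl carbon.
(B) has a chloro substituent but the Cl is not on a carbonyl carbon.
(C) contains an acyl chloride (-C(=O)Cl), which satisfies every atom and bond constraint.
(D) has a methyl-ester group (-C(=O)OCH3) but the carbonyl is bonded to -O-C, not to a halogen.
So the answer is (C).

C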